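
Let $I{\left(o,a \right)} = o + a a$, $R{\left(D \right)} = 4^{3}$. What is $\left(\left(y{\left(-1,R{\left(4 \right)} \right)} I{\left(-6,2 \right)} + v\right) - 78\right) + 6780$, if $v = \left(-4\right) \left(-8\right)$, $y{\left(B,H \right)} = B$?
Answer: $6736$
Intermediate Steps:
$R{\left(D \right)} = 64$
$I{\left(o,a \right)} = o + a^{2}$
$v = 32$
$\left(\left(y{\left(-1,R{\left(4 \right)} \right)} I{\left(-6,2 \right)} + v\right) - 78\right) + 6780 = \left(\left(- (-6 + 2^{2}) + 32\right) - 78\right) + 6780 = \left(\left(- (-6 + 4) + 32\right) - 78\right) + 6780 = \left(\left(\left(-1\right) \left(-2\right) + 32\right) - 78\right) + 6780 = \left(\left(2 + 32\right) - 78\right) + 6780 = \left(34 - 78\right) + 6780 = -44 + 6780 = 6736$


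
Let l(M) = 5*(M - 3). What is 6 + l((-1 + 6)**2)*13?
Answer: 1436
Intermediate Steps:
l(M) = -15 + 5*M (l(M) = 5*(-3 + M) = -15 + 5*M)
6 + l((-1 + 6)**2)*13 = 6 + (-15 + 5*(-1 + 6)**2)*13 = 6 + (-15 + 5*5**2)*13 = 6 + (-15 + 5*25)*13 = 6 + (-15 + 125)*13 = 6 + 110*13 = 6 + 1430 = 1436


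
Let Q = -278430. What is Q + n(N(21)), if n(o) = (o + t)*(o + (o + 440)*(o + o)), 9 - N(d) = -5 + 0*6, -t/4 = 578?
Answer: -29522778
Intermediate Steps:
t = -2312 (t = -4*578 = -2312)
N(d) = 14 (N(d) = 9 - (-5 + 0*6) = 9 - (-5 + 0) = 9 - 1*(-5) = 9 + 5 = 14)
n(o) = (-2312 + o)*(o + 2*o*(440 + o)) (n(o) = (o - 2312)*(o + (o + 440)*(o + o)) = (-2312 + o)*(o + (440 + o)*(2*o)) = (-2312 + o)*(o + 2*o*(440 + o)))
Q + n(N(21)) = -278430 + 14*(-2036872 - 3743*14 + 2*14²) = -278430 + 14*(-2036872 - 52402 + 2*196) = -278430 + 14*(-2036872 - 52402 + 392) = -278430 + 14*(-2088882) = -278430 - 29244348 = -29522778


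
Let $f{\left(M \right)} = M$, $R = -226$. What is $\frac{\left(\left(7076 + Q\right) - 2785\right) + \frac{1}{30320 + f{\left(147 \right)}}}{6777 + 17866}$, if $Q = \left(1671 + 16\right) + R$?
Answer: $\frac{175246185}{750798281} \approx 0.23341$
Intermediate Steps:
$Q = 1461$ ($Q = \left(1671 + 16\right) - 226 = 1687 - 226 = 1461$)
$\frac{\left(\left(7076 + Q\right) - 2785\right) + \frac{1}{30320 + f{\left(147 \right)}}}{6777 + 17866} = \frac{\left(\left(7076 + 1461\right) - 2785\right) + \frac{1}{30320 + 147}}{6777 + 17866} = \frac{\left(8537 - 2785\right) + \frac{1}{30467}}{24643} = \left(5752 + \frac{1}{30467}\right) \frac{1}{24643} = \frac{175246185}{30467} \cdot \frac{1}{24643} = \frac{175246185}{750798281}$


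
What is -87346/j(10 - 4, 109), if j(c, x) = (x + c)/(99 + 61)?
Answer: -2795072/23 ≈ -1.2152e+5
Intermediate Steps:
j(c, x) = c/160 + x/160 (j(c, x) = (c + x)/160 = (c + x)*(1/160) = c/160 + x/160)
-87346/j(10 - 4, 109) = -87346/((10 - 4)/160 + (1/160)*109) = -87346/((1/160)*6 + 109/160) = -87346/(3/80 + 109/160) = -87346/23/32 = -87346*32/23 = -2795072/23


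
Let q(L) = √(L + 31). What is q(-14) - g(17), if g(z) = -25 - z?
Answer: 42 + √17 ≈ 46.123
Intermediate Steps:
q(L) = √(31 + L)
q(-14) - g(17) = √(31 - 14) - (-25 - 1*17) = √17 - (-25 - 17) = √17 - 1*(-42) = √17 + 42 = 42 + √17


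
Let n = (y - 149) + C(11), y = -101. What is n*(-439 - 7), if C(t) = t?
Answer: 106594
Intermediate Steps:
n = -239 (n = (-101 - 149) + 11 = -250 + 11 = -239)
n*(-439 - 7) = -239*(-439 - 7) = -239*(-446) = 106594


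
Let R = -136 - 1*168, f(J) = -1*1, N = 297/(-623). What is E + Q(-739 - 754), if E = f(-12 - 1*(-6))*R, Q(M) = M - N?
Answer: -740450/623 ≈ -1188.5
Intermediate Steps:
N = -297/623 (N = 297*(-1/623) = -297/623 ≈ -0.47673)
f(J) = -1
Q(M) = 297/623 + M (Q(M) = M - 1*(-297/623) = M + 297/623 = 297/623 + M)
R = -304 (R = -136 - 168 = -304)
E = 304 (E = -1*(-304) = 304)
E + Q(-739 - 754) = 304 + (297/623 + (-739 - 754)) = 304 + (297/623 - 1493) = 304 - 929842/623 = -740450/623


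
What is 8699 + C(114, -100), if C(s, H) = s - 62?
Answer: 8751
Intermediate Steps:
C(s, H) = -62 + s
8699 + C(114, -100) = 8699 + (-62 + 114) = 8699 + 52 = 8751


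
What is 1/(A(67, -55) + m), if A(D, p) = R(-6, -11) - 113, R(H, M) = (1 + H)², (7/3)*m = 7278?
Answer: 7/21218 ≈ 0.00032991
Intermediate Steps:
m = 21834/7 (m = (3/7)*7278 = 21834/7 ≈ 3119.1)
A(D, p) = -88 (A(D, p) = (1 - 6)² - 113 = (-5)² - 113 = 25 - 113 = -88)
1/(A(67, -55) + m) = 1/(-88 + 21834/7) = 1/(21218/7) = 7/21218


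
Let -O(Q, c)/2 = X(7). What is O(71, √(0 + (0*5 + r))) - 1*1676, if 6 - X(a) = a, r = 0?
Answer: -1674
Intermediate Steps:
X(a) = 6 - a
O(Q, c) = 2 (O(Q, c) = -2*(6 - 1*7) = -2*(6 - 7) = -2*(-1) = 2)
O(71, √(0 + (0*5 + r))) - 1*1676 = 2 - 1*1676 = 2 - 1676 = -1674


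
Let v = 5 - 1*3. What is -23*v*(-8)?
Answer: 368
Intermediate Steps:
v = 2 (v = 5 - 3 = 2)
-23*v*(-8) = -23*2*(-8) = -46*(-8) = 368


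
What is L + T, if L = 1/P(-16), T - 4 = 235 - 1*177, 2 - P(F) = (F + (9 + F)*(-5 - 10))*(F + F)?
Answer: 176701/2850 ≈ 62.000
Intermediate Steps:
P(F) = 2 - 2*F*(-135 - 14*F) (P(F) = 2 - (F + (9 + F)*(-5 - 10))*(F + F) = 2 - (F + (9 + F)*(-15))*2*F = 2 - (F + (-135 - 15*F))*2*F = 2 - (-135 - 14*F)*2*F = 2 - 2*F*(-135 - 14*F))
T = 62 (T = 4 + (235 - 1*177) = 4 + (235 - 177) = 4 + 58 = 62)
L = 1/2850 (L = 1/(2 + 28*(-16)² + 270*(-16)) = 1/(2 + 28*256 - 4320) = 1/(2 + 7168 - 4320) = 1/2850 ≈ 0.00035088)
L + T = 1/2850 + 62 = 176701/2850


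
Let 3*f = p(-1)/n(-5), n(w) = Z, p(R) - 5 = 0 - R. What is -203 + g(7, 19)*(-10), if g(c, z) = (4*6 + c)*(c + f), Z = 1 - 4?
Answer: -6499/3 ≈ -2166.3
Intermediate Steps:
p(R) = 5 - R (p(R) = 5 + (0 - R) = 5 - R)
Z = -3
n(w) = -3
f = -⅔ (f = ((5 - 1*(-1))/(-3))/3 = ((5 + 1)*(-⅓))/3 = (6*(-⅓))/3 = (⅓)*(-2) = -⅔ ≈ -0.66667)
g(c, z) = (24 + c)*(-⅔ + c) (g(c, z) = (4*6 + c)*(c - ⅔) = (24 + c)*(-⅔ + c))
-203 + g(7, 19)*(-10) = -203 + (-16 + 7² + (70/3)*7)*(-10) = -203 + (-16 + 49 + 490/3)*(-10) = -203 + (589/3)*(-10) = -203 - 5890/3 = -6499/3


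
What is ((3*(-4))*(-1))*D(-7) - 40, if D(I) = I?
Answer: -124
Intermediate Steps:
((3*(-4))*(-1))*D(-7) - 40 = ((3*(-4))*(-1))*(-7) - 40 = -12*(-1)*(-7) - 40 = 12*(-7) - 40 = -84 - 40 = -124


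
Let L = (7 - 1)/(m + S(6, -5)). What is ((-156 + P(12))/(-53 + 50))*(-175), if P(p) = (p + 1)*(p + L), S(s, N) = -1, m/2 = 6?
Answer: 4550/11 ≈ 413.64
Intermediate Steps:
m = 12 (m = 2*6 = 12)
L = 6/11 (L = (7 - 1)/(12 - 1) = 6/11 ≈ 0.54545)
P(p) = (1 + p)*(6/11 + p) (P(p) = (p + 1)*(p + 6/11) = (1 + p)*(6/11 + p))
((-156 + P(12))/(-53 + 50))*(-175) = ((-156 + (6/11 + 12² + (17/11)*12))/(-53 + 50))*(-175) = ((-156 + (6/11 + 144 + 204/11))/(-3))*(-175) = ((-156 + 1794/11)*(-⅓))*(-175) = ((78/11)*(-⅓))*(-175) = -26/11*(-175) = 4550/11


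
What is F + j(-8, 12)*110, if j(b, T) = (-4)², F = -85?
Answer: 1675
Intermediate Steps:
j(b, T) = 16
F + j(-8, 12)*110 = -85 + 16*110 = -85 + 1760 = 1675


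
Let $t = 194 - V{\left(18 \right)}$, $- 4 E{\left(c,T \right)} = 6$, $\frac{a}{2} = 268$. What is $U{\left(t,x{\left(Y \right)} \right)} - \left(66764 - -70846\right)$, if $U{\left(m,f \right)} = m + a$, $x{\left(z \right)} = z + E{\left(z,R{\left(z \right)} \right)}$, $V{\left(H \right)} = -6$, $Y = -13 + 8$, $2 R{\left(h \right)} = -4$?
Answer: $-136874$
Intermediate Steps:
$a = 536$ ($a = 2 \cdot 268 = 536$)
$R{\left(h \right)} = -2$ ($R{\left(h \right)} = \frac{1}{2} \left(-4\right) = -2$)
$Y = -5$
$E{\left(c,T \right)} = - \frac{3}{2}$ ($E{\left(c,T \right)} = \left(- \frac{1}{4}\right) 6 = - \frac{3}{2}$)
$x{\left(z \right)} = - \frac{3}{2} + z$ ($x{\left(z \right)} = z - \frac{3}{2} = - \frac{3}{2} + z$)
$t = 200$ ($t = 194 - -6 = 194 + 6 = 200$)
$U{\left(m,f \right)} = 536 + m$ ($U{\left(m,f \right)} = m + 536 = 536 + m$)
$U{\left(t,x{\left(Y \right)} \right)} - \left(66764 - -70846\right) = \left(536 + 200\right) - \left(66764 - -70846\right) = 736 - \left(66764 + 70846\right) = 736 - 137610 = -136874$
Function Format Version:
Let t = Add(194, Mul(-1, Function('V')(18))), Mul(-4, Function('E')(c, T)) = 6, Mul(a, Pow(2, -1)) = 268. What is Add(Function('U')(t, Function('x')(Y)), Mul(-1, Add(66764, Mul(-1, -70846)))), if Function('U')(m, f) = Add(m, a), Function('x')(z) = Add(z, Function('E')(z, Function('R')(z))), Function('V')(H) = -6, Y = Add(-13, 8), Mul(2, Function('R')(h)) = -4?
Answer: -136874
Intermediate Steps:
a = 536 (a = Mul(2, 268) = 536)
Function('R')(h) = -2 (Function('R')(h) = Mul(Rational(1, 2), -4) = -2)
Y = -5
Function('E')(c, T) = Rational(-3, 2) (Function('E')(c, T) = Mul(Rational(-1, 4), 6) = Rational(-3, 2))
Function('x')(z) = Add(Rational(-3, 2), z) (Function('x')(z) = Add(z, Rational(-3, 2)) = Add(Rational(-3, 2), z))
t = 200 (t = Add(194, Mul(-1, -6)) = Add(194, 6) = 200)
Function('U')(m, f) = Add(536, m) (Function('U')(m, f) = Add(m, 536) = Add(536, m))
Add(Function('U')(t, Function('x')(Y)), Mul(-1, Add(66764, Mul(-1, -70846)))) = Add(Add(536, 200), Mul(-1, Add(66764, Mul(-1, -70846)))) = Add(736, Mul(-1, Add(66764, 70846))) = Add(736, Mul(-1, 137610)) = Add(736, -137610) = -136874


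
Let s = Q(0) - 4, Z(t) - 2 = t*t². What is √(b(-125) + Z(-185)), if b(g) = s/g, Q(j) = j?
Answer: I*√3957264355/25 ≈ 2516.3*I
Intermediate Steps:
Z(t) = 2 + t³ (Z(t) = 2 + t*t² = 2 + t³)
s = -4 (s = 0 - 4 = -4)
b(g) = -4/g
√(b(-125) + Z(-185)) = √(-4/(-125) + (2 + (-185)³)) = √(-4*(-1/125) + (2 - 6331625)) = √(4/125 - 6331623) = √(-791452871/125) = I*√3957264355/25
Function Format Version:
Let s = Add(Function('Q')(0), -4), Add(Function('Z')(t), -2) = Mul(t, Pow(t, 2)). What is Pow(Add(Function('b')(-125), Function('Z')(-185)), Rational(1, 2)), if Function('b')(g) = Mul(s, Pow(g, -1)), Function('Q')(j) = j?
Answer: Mul(Rational(1, 25), I, Pow(3957264355, Rational(1, 2))) ≈ Mul(2516.3, I)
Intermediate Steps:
Function('Z')(t) = Add(2, Pow(t, 3)) (Function('Z')(t) = Add(2, Mul(t, Pow(t, 2))) = Add(2, Pow(t, 3)))
s = -4 (s = Add(0, -4) = -4)
Function('b')(g) = Mul(-4, Pow(g, -1))
Pow(Add(Function('b')(-125), Function('Z')(-185)), Rational(1, 2)) = Pow(Add(Mul(-4, Pow(-125, -1)), Add(2, Pow(-185, 3))), Rational(1, 2)) = Pow(Add(Mul(-4, Rational(-1, 125)), Add(2, -6331625)), Rational(1, 2)) = Pow(Add(Rational(4, 125), -6331623), Rational(1, 2)) = Pow(Rational(-791452871, 125), Rational(1, 2)) = Mul(Rational(1, 25), I, Pow(3957264355, Rational(1, 2)))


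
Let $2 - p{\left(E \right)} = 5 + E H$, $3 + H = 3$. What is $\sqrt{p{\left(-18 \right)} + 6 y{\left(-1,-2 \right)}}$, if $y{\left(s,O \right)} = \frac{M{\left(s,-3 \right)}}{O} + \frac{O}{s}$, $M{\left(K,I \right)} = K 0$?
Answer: $3$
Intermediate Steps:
$H = 0$ ($H = -3 + 3 = 0$)
$M{\left(K,I \right)} = 0$
$y{\left(s,O \right)} = \frac{O}{s}$ ($y{\left(s,O \right)} = \frac{0}{O} + \frac{O}{s} = 0 + \frac{O}{s} = \frac{O}{s}$)
$p{\left(E \right)} = -3$ ($p{\left(E \right)} = 2 - \left(5 + E 0\right) = 2 - \left(5 + 0\right) = 2 - 5 = -3$)
$\sqrt{p{\left(-18 \right)} + 6 y{\left(-1,-2 \right)}} = \sqrt{-3 + 6 \left(- \frac{2}{-1}\right)} = \sqrt{-3 + 6 \left(\left(-2\right) \left(-1\right)\right)} = \sqrt{-3 + 6 \cdot 2} = \sqrt{-3 + 12} = \sqrt{9} = 3$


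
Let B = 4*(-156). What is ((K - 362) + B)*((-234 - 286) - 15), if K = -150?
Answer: 607760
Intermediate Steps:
B = -624
((K - 362) + B)*((-234 - 286) - 15) = ((-150 - 362) - 624)*((-234 - 286) - 15) = (-512 - 624)*(-520 - 15) = -1136*(-535) = 607760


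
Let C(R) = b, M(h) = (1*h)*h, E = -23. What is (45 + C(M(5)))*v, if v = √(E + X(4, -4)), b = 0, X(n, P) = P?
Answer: 135*I*√3 ≈ 233.83*I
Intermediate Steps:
M(h) = h² (M(h) = h*h = h²)
C(R) = 0
v = 3*I*√3 (v = √(-23 - 4) = √(-27) = 3*I*√3 ≈ 5.1962*I)
(45 + C(M(5)))*v = (45 + 0)*(3*I*√3) = 45*(3*I*√3) = 135*I*√3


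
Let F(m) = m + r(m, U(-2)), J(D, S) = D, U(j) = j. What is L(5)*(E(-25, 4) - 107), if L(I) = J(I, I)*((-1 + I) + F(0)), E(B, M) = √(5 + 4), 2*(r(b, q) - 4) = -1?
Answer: -3900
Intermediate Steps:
r(b, q) = 7/2 (r(b, q) = 4 + (½)*(-1) = 4 - ½ = 7/2)
F(m) = 7/2 + m (F(m) = m + 7/2 = 7/2 + m)
E(B, M) = 3 (E(B, M) = √9 = 3)
L(I) = I*(5/2 + I) (L(I) = I*((-1 + I) + (7/2 + 0)) = I*((-1 + I) + 7/2) = I*(5/2 + I))
L(5)*(E(-25, 4) - 107) = ((½)*5*(5 + 2*5))*(3 - 107) = ((½)*5*(5 + 10))*(-104) = ((½)*5*15)*(-104) = (75/2)*(-104) = -3900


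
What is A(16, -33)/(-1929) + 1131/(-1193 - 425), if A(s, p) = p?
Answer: -709435/1040374 ≈ -0.68190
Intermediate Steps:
A(16, -33)/(-1929) + 1131/(-1193 - 425) = -33/(-1929) + 1131/(-1193 - 425) = -33*(-1/1929) + 1131/(-1618) = 11/643 + 1131*(-1/1618) = 11/643 - 1131/1618 = -709435/1040374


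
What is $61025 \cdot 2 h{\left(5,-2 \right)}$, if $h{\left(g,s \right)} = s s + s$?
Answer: $244100$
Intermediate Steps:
$h{\left(g,s \right)} = s + s^{2}$ ($h{\left(g,s \right)} = s^{2} + s = s + s^{2}$)
$61025 \cdot 2 h{\left(5,-2 \right)} = 61025 \cdot 2 \left(- 2 \left(1 - 2\right)\right) = 61025 \cdot 2 \left(\left(-2\right) \left(-1\right)\right) = 61025 \cdot 2 \cdot 2 = 61025 \cdot 4 = 244100$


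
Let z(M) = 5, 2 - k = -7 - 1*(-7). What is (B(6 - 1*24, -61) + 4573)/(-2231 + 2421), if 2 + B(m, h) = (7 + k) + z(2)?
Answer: 917/38 ≈ 24.132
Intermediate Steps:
k = 2 (k = 2 - (-7 - 1*(-7)) = 2 - (-7 + 7) = 2 - 1*0 = 2 + 0 = 2)
B(m, h) = 12 (B(m, h) = -2 + ((7 + 2) + 5) = -2 + (9 + 5) = -2 + 14 = 12)
(B(6 - 1*24, -61) + 4573)/(-2231 + 2421) = (12 + 4573)/(-2231 + 2421) = 4585/190 = 4585*(1/190) = 917/38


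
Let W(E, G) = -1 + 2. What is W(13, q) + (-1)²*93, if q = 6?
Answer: 94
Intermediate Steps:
W(E, G) = 1
W(13, q) + (-1)²*93 = 1 + (-1)²*93 = 1 + 1*93 = 1 + 93 = 94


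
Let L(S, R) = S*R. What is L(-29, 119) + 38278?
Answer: 34827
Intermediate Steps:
L(S, R) = R*S
L(-29, 119) + 38278 = 119*(-29) + 38278 = -3451 + 38278 = 34827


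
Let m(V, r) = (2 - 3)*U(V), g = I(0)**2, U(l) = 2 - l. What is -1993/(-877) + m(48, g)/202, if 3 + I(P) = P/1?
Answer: 221464/88577 ≈ 2.5002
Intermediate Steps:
I(P) = -3 + P (I(P) = -3 + P/1 = -3 + P*1 = -3 + P)
g = 9 (g = (-3 + 0)**2 = (-3)**2 = 9)
m(V, r) = -2 + V (m(V, r) = (2 - 3)*(2 - V) = -(2 - V) = -2 + V)
-1993/(-877) + m(48, g)/202 = -1993/(-877) + (-2 + 48)/202 = -1993*(-1/877) + 46*(1/202) = 1993/877 + 23/101 = 221464/88577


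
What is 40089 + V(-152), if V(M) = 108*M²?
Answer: 2535321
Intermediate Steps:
40089 + V(-152) = 40089 + 108*(-152)² = 40089 + 108*23104 = 40089 + 2495232 = 2535321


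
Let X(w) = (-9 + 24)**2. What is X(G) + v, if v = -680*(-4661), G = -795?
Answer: 3169705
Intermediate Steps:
v = 3169480
X(w) = 225 (X(w) = 15**2 = 225)
X(G) + v = 225 + 3169480 = 3169705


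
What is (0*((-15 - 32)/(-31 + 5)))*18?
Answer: 0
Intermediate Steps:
(0*((-15 - 32)/(-31 + 5)))*18 = (0*(-47/(-26)))*18 = (0*(-47*(-1/26)))*18 = (0*(47/26))*18 = 0*18 = 0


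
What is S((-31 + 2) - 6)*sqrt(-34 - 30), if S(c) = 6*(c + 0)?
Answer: -1680*I ≈ -1680.0*I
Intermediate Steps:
S(c) = 6*c
S((-31 + 2) - 6)*sqrt(-34 - 30) = (6*((-31 + 2) - 6))*sqrt(-34 - 30) = (6*(-29 - 6))*sqrt(-64) = (6*(-35))*(8*I) = -1680*I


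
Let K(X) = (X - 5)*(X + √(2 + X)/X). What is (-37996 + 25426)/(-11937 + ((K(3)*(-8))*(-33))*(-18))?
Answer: -4629950/4989989 + 884928*√5/4989989 ≈ -0.53130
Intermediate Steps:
K(X) = (-5 + X)*(X + √(2 + X)/X)
(-37996 + 25426)/(-11937 + ((K(3)*(-8))*(-33))*(-18)) = (-37996 + 25426)/(-11937 + (((3² + √(2 + 3) - 5*3 - 5*√(2 + 3)/3)*(-8))*(-33))*(-18)) = -12570/(-11937 + (((9 + √5 - 15 - 5*⅓*√5)*(-8))*(-33))*(-18)) = -12570/(-11937 + (((9 + √5 - 15 - 5*√5/3)*(-8))*(-33))*(-18)) = -12570/(-11937 + (((-6 - 2*√5/3)*(-8))*(-33))*(-18)) = -12570/(-11937 + ((48 + 16*√5/3)*(-33))*(-18)) = -12570/(-11937 + (-1584 - 176*√5)*(-18)) = -12570/(-11937 + (28512 + 3168*√5)) = -12570/(16575 + 3168*√5)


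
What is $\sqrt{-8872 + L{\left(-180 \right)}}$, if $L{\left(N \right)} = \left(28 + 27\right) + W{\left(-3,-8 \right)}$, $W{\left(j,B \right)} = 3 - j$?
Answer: $3 i \sqrt{979} \approx 93.867 i$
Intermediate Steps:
$L{\left(N \right)} = 61$ ($L{\left(N \right)} = \left(28 + 27\right) + \left(3 - -3\right) = 55 + \left(3 + 3\right) = 55 + 6 = 61$)
$\sqrt{-8872 + L{\left(-180 \right)}} = \sqrt{-8872 + 61} = \sqrt{-8811} = 3 i \sqrt{979}$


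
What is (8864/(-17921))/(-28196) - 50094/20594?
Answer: -452006098273/185824264759 ≈ -2.4324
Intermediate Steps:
(8864/(-17921))/(-28196) - 50094/20594 = (8864*(-1/17921))*(-1/28196) - 50094*1/20594 = -8864/17921*(-1/28196) - 25047/10297 = 2216/126325129 - 25047/10297 = -452006098273/185824264759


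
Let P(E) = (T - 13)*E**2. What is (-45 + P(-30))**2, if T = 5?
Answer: 52490025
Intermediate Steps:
P(E) = -8*E**2 (P(E) = (5 - 13)*E**2 = -8*E**2)
(-45 + P(-30))**2 = (-45 - 8*(-30)**2)**2 = (-45 - 8*900)**2 = (-45 - 7200)**2 = (-7245)**2 = 52490025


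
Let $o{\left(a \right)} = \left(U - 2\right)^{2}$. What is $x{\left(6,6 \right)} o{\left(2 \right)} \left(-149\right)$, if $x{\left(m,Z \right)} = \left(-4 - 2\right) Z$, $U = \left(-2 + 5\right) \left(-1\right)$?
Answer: $134100$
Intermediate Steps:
$U = -3$ ($U = 3 \left(-1\right) = -3$)
$x{\left(m,Z \right)} = - 6 Z$
$o{\left(a \right)} = 25$ ($o{\left(a \right)} = \left(-3 - 2\right)^{2} = \left(-5\right)^{2} = 25$)
$x{\left(6,6 \right)} o{\left(2 \right)} \left(-149\right) = \left(-6\right) 6 \cdot 25 \left(-149\right) = \left(-36\right) 25 \left(-149\right) = \left(-900\right) \left(-149\right) = 134100$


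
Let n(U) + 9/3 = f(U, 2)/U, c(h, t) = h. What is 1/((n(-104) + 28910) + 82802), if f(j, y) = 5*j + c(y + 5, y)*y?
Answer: 52/5809121 ≈ 8.9514e-6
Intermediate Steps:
f(j, y) = 5*j + y*(5 + y) (f(j, y) = 5*j + (y + 5)*y = 5*j + (5 + y)*y = 5*j + y*(5 + y))
n(U) = -3 + (14 + 5*U)/U (n(U) = -3 + (5*U + 2*(5 + 2))/U = -3 + (5*U + 2*7)/U = -3 + (5*U + 14)/U = -3 + (14 + 5*U)/U)
1/((n(-104) + 28910) + 82802) = 1/(((2 + 14/(-104)) + 28910) + 82802) = 1/(((2 + 14*(-1/104)) + 28910) + 82802) = 1/(((2 - 7/52) + 28910) + 82802) = 1/((97/52 + 28910) + 82802) = 1/(1503417/52 + 82802) = 1/(5809121/52) = 52/5809121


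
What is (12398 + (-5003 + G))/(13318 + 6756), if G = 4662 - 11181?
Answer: 438/10037 ≈ 0.043639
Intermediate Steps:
G = -6519
(12398 + (-5003 + G))/(13318 + 6756) = (12398 + (-5003 - 6519))/(13318 + 6756) = (12398 - 11522)/20074 = 876*(1/20074) = 438/10037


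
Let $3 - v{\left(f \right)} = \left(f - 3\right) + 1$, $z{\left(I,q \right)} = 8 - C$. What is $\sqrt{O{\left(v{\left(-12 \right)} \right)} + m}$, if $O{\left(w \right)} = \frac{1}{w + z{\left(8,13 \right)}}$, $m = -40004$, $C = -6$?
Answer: $\frac{i \sqrt{38443813}}{31} \approx 200.01 i$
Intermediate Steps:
$z{\left(I,q \right)} = 14$ ($z{\left(I,q \right)} = 8 - -6 = 8 + 6 = 14$)
$v{\left(f \right)} = 5 - f$ ($v{\left(f \right)} = 3 - \left(\left(f - 3\right) + 1\right) = 3 - \left(\left(-3 + f\right) + 1\right) = 3 - \left(-2 + f\right) = 5 - f$)
$O{\left(w \right)} = \frac{1}{14 + w}$ ($O{\left(w \right)} = \frac{1}{w + 14} = \frac{1}{14 + w}$)
$\sqrt{O{\left(v{\left(-12 \right)} \right)} + m} = \sqrt{\frac{1}{14 + \left(5 - -12\right)} - 40004} = \sqrt{\frac{1}{14 + \left(5 + 12\right)} - 40004} = \sqrt{\frac{1}{14 + 17} - 40004} = \sqrt{\frac{1}{31} - 40004} = \sqrt{- \frac{1240123}{31}} = \frac{i \sqrt{38443813}}{31}$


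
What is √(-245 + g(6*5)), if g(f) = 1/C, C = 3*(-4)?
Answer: I*√8823/6 ≈ 15.655*I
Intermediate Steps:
C = -12
g(f) = -1/12 (g(f) = 1/(-12) = -1/12)
√(-245 + g(6*5)) = √(-245 - 1/12) = √(-2941/12) = I*√8823/6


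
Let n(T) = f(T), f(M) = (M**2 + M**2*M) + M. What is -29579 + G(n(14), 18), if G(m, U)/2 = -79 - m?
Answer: -35645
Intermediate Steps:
f(M) = M + M**2 + M**3 (f(M) = (M**2 + M**3) + M = M + M**2 + M**3)
n(T) = T*(1 + T + T**2)
G(m, U) = -158 - 2*m (G(m, U) = 2*(-79 - m) = -158 - 2*m)
-29579 + G(n(14), 18) = -29579 + (-158 - 28*(1 + 14 + 14**2)) = -29579 + (-158 - 28*(1 + 14 + 196)) = -29579 + (-158 - 28*211) = -29579 + (-158 - 2*2954) = -29579 + (-158 - 5908) = -29579 - 6066 = -35645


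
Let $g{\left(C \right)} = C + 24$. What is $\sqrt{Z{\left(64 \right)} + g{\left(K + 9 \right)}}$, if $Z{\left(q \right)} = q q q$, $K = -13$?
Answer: $2 \sqrt{65541} \approx 512.02$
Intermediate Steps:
$Z{\left(q \right)} = q^{3}$ ($Z{\left(q \right)} = q^{2} q = q^{3}$)
$g{\left(C \right)} = 24 + C$
$\sqrt{Z{\left(64 \right)} + g{\left(K + 9 \right)}} = \sqrt{64^{3} + \left(24 + \left(-13 + 9\right)\right)} = \sqrt{262144 + \left(24 - 4\right)} = \sqrt{262144 + 20} = \sqrt{262164} = 2 \sqrt{65541}$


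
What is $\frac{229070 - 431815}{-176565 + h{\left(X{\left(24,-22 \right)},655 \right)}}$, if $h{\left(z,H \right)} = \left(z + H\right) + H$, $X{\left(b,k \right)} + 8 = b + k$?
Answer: $\frac{202745}{175261} \approx 1.1568$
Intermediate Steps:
$X{\left(b,k \right)} = -8 + b + k$ ($X{\left(b,k \right)} = -8 + \left(b + k\right) = -8 + b + k$)
$h{\left(z,H \right)} = z + 2 H$ ($h{\left(z,H \right)} = \left(H + z\right) + H = z + 2 H$)
$\frac{229070 - 431815}{-176565 + h{\left(X{\left(24,-22 \right)},655 \right)}} = \frac{229070 - 431815}{-176565 + \left(\left(-8 + 24 - 22\right) + 2 \cdot 655\right)} = - \frac{202745}{-176565 + \left(-6 + 1310\right)} = - \frac{202745}{-176565 + 1304} = - \frac{202745}{-175261} = \left(-202745\right) \left(- \frac{1}{175261}\right) = \frac{202745}{175261}$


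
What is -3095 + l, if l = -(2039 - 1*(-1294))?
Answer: -6428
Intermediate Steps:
l = -3333 (l = -(2039 + 1294) = -1*3333 = -3333)
-3095 + l = -3095 - 3333 = -6428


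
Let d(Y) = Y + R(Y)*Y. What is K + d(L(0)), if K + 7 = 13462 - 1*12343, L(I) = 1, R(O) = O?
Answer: 1114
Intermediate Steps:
K = 1112 (K = -7 + (13462 - 1*12343) = -7 + (13462 - 12343) = -7 + 1119 = 1112)
d(Y) = Y + Y² (d(Y) = Y + Y*Y = Y + Y²)
K + d(L(0)) = 1112 + 1*(1 + 1) = 1112 + 1*2 = 1112 + 2 = 1114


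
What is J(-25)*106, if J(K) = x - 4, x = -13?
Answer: -1802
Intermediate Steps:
J(K) = -17 (J(K) = -13 - 4 = -17)
J(-25)*106 = -17*106 = -1802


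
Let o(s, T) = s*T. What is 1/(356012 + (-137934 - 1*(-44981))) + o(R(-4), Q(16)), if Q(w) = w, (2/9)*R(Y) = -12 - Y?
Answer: -151521983/263059 ≈ -576.00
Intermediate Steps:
R(Y) = -54 - 9*Y/2 (R(Y) = 9*(-12 - Y)/2 = -54 - 9*Y/2)
o(s, T) = T*s
1/(356012 + (-137934 - 1*(-44981))) + o(R(-4), Q(16)) = 1/(356012 + (-137934 - 1*(-44981))) + 16*(-54 - 9/2*(-4)) = 1/(356012 + (-137934 + 44981)) + 16*(-54 + 18) = 1/(356012 - 92953) + 16*(-36) = 1/263059 - 576 = -151521983/263059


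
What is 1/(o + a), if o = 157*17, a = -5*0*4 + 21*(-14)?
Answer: 1/2375 ≈ 0.00042105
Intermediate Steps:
a = -294 (a = 0*4 - 294 = 0 - 294 = -294)
o = 2669
1/(o + a) = 1/(2669 - 294) = 1/2375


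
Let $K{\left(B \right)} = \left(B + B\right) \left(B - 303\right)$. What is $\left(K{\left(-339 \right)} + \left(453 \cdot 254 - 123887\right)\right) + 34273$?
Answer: $460724$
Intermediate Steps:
$K{\left(B \right)} = 2 B \left(-303 + B\right)$
$\left(K{\left(-339 \right)} + \left(453 \cdot 254 - 123887\right)\right) + 34273 = \left(2 \left(-339\right) \left(-303 - 339\right) + \left(453 \cdot 254 - 123887\right)\right) + 34273 = \left(2 \left(-339\right) \left(-642\right) + \left(115062 - 123887\right)\right) + 34273 = \left(435276 - 8825\right) + 34273 = 426451 + 34273 = 460724$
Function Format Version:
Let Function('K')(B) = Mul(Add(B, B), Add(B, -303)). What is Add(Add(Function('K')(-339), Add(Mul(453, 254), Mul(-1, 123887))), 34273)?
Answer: 460724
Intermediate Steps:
Function('K')(B) = Mul(2, B, Add(-303, B)) (Function('K')(B) = Mul(Mul(2, B), Add(-303, B)) = Mul(2, B, Add(-303, B)))
Add(Add(Function('K')(-339), Add(Mul(453, 254), Mul(-1, 123887))), 34273) = Add(Add(Mul(2, -339, Add(-303, -339)), Add(Mul(453, 254), Mul(-1, 123887))), 34273) = Add(Add(Mul(2, -339, -642), Add(115062, -123887)), 34273) = Add(Add(435276, -8825), 34273) = Add(426451, 34273) = 460724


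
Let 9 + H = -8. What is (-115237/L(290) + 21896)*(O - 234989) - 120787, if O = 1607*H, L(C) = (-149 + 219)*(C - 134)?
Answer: -5224172281467/910 ≈ -5.7408e+9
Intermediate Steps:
H = -17 (H = -9 - 8 = -17)
L(C) = -9380 + 70*C (L(C) = 70*(-134 + C) = -9380 + 70*C)
O = -27319 (O = 1607*(-17) = -27319)
(-115237/L(290) + 21896)*(O - 234989) - 120787 = (-115237/(-9380 + 70*290) + 21896)*(-27319 - 234989) - 120787 = (-115237/(-9380 + 20300) + 21896)*(-262308) - 120787 = (-115237/10920 + 21896)*(-262308) - 120787 = (238989083/10920)*(-262308) - 120787 = -5224062365297/910 - 120787 = -5224172281467/910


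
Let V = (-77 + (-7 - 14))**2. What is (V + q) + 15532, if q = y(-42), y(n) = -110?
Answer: 25026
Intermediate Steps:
V = 9604 (V = (-77 - 21)**2 = (-98)**2 = 9604)
q = -110
(V + q) + 15532 = (9604 - 110) + 15532 = 9494 + 15532 = 25026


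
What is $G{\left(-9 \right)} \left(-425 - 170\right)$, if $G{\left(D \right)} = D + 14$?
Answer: $-2975$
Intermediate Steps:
$G{\left(D \right)} = 14 + D$
$G{\left(-9 \right)} \left(-425 - 170\right) = \left(14 - 9\right) \left(-425 - 170\right) = 5 \left(-425 - 170\right) = 5 \left(-595\right) = -2975$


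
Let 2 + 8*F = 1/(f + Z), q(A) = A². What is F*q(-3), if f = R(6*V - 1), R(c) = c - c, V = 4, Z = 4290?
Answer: -25737/11440 ≈ -2.2497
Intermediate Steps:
R(c) = 0
f = 0
F = -8579/34320 (F = -¼ + 1/(8*(0 + 4290)) = -¼ + (⅛)/4290 = -¼ + (⅛)*(1/4290) = -¼ + 1/34320 = -8579/34320 ≈ -0.24997)
F*q(-3) = -8579/34320*(-3)² = -8579/34320*9 = -25737/11440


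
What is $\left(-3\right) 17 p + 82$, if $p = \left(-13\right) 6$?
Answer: $4060$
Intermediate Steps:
$p = -78$
$\left(-3\right) 17 p + 82 = \left(-3\right) 17 \left(-78\right) + 82 = \left(-51\right) \left(-78\right) + 82 = 3978 + 82 = 4060$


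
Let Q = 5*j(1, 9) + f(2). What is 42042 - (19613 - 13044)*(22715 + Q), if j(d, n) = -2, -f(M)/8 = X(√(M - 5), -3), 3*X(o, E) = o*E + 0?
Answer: -149107103 - 52552*I*√3 ≈ -1.4911e+8 - 91023.0*I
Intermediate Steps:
X(o, E) = E*o/3 (X(o, E) = (o*E + 0)/3 = (E*o + 0)/3 = (E*o)/3 = E*o/3)
f(M) = 8*√(-5 + M) (f(M) = -8*(-3)*√(M - 5)/3 = -8*(-3)*√(-5 + M)/3 = -(-8)*√(-5 + M) = 8*√(-5 + M))
Q = -10 + 8*I*√3 (Q = 5*(-2) + 8*√(-5 + 2) = -10 + 8*√(-3) = -10 + 8*(I*√3) = -10 + 8*I*√3 ≈ -10.0 + 13.856*I)
42042 - (19613 - 13044)*(22715 + Q) = 42042 - (19613 - 13044)*(22715 + (-10 + 8*I*√3)) = 42042 - 6569*(22705 + 8*I*√3) = 42042 - (149149145 + 52552*I*√3) = 42042 + (-149149145 - 52552*I*√3) = -149107103 - 52552*I*√3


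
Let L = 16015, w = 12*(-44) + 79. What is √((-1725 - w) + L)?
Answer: 17*√51 ≈ 121.40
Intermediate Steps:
w = -449 (w = -528 + 79 = -449)
√((-1725 - w) + L) = √((-1725 - 1*(-449)) + 16015) = √((-1725 + 449) + 16015) = √(-1276 + 16015) = √14739 = 17*√51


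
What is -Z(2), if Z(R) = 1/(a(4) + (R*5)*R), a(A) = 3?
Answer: -1/23 ≈ -0.043478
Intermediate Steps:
Z(R) = 1/(3 + 5*R²) (Z(R) = 1/(3 + (R*5)*R) = 1/(3 + (5*R)*R) = 1/(3 + 5*R²))
-Z(2) = -1/(3 + 5*2²) = -1/(3 + 5*4) = -1/(3 + 20) = -1/23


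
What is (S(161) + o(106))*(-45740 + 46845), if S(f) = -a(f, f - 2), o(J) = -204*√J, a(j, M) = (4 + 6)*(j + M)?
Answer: -3536000 - 225420*√106 ≈ -5.8568e+6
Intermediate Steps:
a(j, M) = 10*M + 10*j (a(j, M) = 10*(M + j) = 10*M + 10*j)
S(f) = 20 - 20*f (S(f) = -(10*(f - 2) + 10*f) = -(10*(-2 + f) + 10*f) = -((-20 + 10*f) + 10*f) = -(-20 + 20*f) = 20 - 20*f)
(S(161) + o(106))*(-45740 + 46845) = ((20 - 20*161) - 204*√106)*(-45740 + 46845) = ((20 - 3220) - 204*√106)*1105 = (-3200 - 204*√106)*1105 = -3536000 - 225420*√106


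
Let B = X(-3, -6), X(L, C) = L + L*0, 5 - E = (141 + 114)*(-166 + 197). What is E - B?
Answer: -7897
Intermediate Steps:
E = -7900 (E = 5 - (141 + 114)*(-166 + 197) = 5 - 255*31 = 5 - 1*7905 = 5 - 7905 = -7900)
X(L, C) = L (X(L, C) = L + 0 = L)
B = -3
E - B = -7900 - 1*(-3) = -7900 + 3 = -7897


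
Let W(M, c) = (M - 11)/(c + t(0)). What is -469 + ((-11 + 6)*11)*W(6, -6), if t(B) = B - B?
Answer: -3089/6 ≈ -514.83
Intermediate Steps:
t(B) = 0
W(M, c) = (-11 + M)/c (W(M, c) = (M - 11)/(c + 0) = (-11 + M)/c)
-469 + ((-11 + 6)*11)*W(6, -6) = -469 + ((-11 + 6)*11)*((-11 + 6)/(-6)) = -469 + (-5*11)*(-⅙*(-5)) = -469 - 55*⅚ = -469 - 275/6 = -3089/6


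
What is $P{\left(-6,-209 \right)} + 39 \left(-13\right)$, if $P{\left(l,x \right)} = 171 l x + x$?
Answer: $213718$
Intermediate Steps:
$P{\left(l,x \right)} = x + 171 l x$ ($P{\left(l,x \right)} = 171 l x + x = x + 171 l x$)
$P{\left(-6,-209 \right)} + 39 \left(-13\right) = - 209 \left(1 + 171 \left(-6\right)\right) + 39 \left(-13\right) = - 209 \left(1 - 1026\right) - 507 = \left(-209\right) \left(-1025\right) - 507 = 214225 - 507 = 213718$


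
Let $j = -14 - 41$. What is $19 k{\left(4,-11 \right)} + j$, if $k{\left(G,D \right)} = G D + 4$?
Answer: $-815$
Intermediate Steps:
$k{\left(G,D \right)} = 4 + D G$ ($k{\left(G,D \right)} = D G + 4 = 4 + D G$)
$j = -55$ ($j = -14 - 41 = -55$)
$19 k{\left(4,-11 \right)} + j = 19 \left(4 - 44\right) - 55 = 19 \left(-40\right) - 55 = -760 - 55 = -815$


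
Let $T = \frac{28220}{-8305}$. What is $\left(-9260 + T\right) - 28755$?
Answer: $- \frac{63148559}{1661} \approx -38018.0$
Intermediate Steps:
$T = - \frac{5644}{1661}$ ($T = 28220 \left(- \frac{1}{8305}\right) = - \frac{5644}{1661} \approx -3.398$)
$\left(-9260 + T\right) - 28755 = \left(-9260 - \frac{5644}{1661}\right) - 28755 = - \frac{15386504}{1661} - 28755 = - \frac{63148559}{1661}$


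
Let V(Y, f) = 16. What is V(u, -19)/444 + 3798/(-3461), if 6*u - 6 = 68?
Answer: -407734/384171 ≈ -1.0613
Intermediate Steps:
u = 37/3 (u = 1 + (1/6)*68 = 1 + 34/3 = 37/3 ≈ 12.333)
V(u, -19)/444 + 3798/(-3461) = 16/444 + 3798/(-3461) = 16*(1/444) + 3798*(-1/3461) = 4/111 - 3798/3461 = -407734/384171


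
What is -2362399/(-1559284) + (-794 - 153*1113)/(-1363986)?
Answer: 1744523073493/1063420773012 ≈ 1.6405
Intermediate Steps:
-2362399/(-1559284) + (-794 - 153*1113)/(-1363986) = -2362399*(-1/1559284) + (-794 - 170289)*(-1/1363986) = 2362399/1559284 - 171083*(-1/1363986) = 2362399/1559284 + 171083/1363986 = 1744523073493/1063420773012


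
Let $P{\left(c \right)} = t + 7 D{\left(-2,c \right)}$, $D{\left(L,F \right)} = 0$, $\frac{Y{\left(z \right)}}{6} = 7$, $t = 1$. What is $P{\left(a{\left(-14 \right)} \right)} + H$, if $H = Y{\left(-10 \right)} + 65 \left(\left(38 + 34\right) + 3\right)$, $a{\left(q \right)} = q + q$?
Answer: $4918$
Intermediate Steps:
$a{\left(q \right)} = 2 q$
$Y{\left(z \right)} = 42$ ($Y{\left(z \right)} = 6 \cdot 7 = 42$)
$P{\left(c \right)} = 1$ ($P{\left(c \right)} = 1 + 7 \cdot 0 = 1 + 0 = 1$)
$H = 4917$ ($H = 42 + 65 \left(\left(38 + 34\right) + 3\right) = 42 + 65 \left(72 + 3\right) = 42 + 65 \cdot 75 = 42 + 4875 = 4917$)
$P{\left(a{\left(-14 \right)} \right)} + H = 1 + 4917 = 4918$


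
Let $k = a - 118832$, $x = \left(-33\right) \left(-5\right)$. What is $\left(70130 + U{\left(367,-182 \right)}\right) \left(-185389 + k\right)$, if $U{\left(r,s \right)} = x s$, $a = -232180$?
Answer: $-21509680100$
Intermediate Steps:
$x = 165$
$U{\left(r,s \right)} = 165 s$
$k = -351012$ ($k = -232180 - 118832 = -351012$)
$\left(70130 + U{\left(367,-182 \right)}\right) \left(-185389 + k\right) = \left(70130 + 165 \left(-182\right)\right) \left(-185389 - 351012\right) = \left(70130 - 30030\right) \left(-536401\right) = 40100 \left(-536401\right) = -21509680100$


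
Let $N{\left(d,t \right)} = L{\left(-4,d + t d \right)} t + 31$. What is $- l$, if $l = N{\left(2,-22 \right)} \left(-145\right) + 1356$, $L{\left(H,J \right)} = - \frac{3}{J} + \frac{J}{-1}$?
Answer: $- \frac{917482}{7} \approx -1.3107 \cdot 10^{5}$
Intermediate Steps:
$L{\left(H,J \right)} = - J - \frac{3}{J}$ ($L{\left(H,J \right)} = - \frac{3}{J} + J \left(-1\right) = - \frac{3}{J} - J = - J - \frac{3}{J}$)
$N{\left(d,t \right)} = 31 + t \left(- d - \frac{3}{d + d t} - d t\right)$ ($N{\left(d,t \right)} = \left(- (d + t d) - \frac{3}{d + t d}\right) t + 31 = \left(- (d + d t) - \frac{3}{d + d t}\right) t + 31 = \left(\left(- d - d t\right) - \frac{3}{d + d t}\right) t + 31 = \left(- d - \frac{3}{d + d t} - d t\right) t + 31 = t \left(- d - \frac{3}{d + d t} - d t\right) + 31 = 31 + t \left(- d - \frac{3}{d + d t} - d t\right)$)
$l = \frac{917482}{7}$ ($l = \frac{\left(-1\right) \left(-22\right) \left(3 + 2^{2} \left(1 - 22\right)^{2}\right) + 31 \cdot 2 \left(1 - 22\right)}{2 \left(1 - 22\right)} \left(-145\right) + 1356 = \frac{\left(-1\right) \left(-22\right) \left(3 + 4 \left(-21\right)^{2}\right) + 31 \cdot 2 \left(-21\right)}{2 \left(-21\right)} \left(-145\right) + 1356 = \frac{1}{2} \left(- \frac{1}{21}\right) \left(\left(-1\right) \left(-22\right) \left(3 + 4 \cdot 441\right) - 1302\right) \left(-145\right) + 1356 = \frac{1}{2} \left(- \frac{1}{21}\right) \left(\left(-1\right) \left(-22\right) \left(3 + 1764\right) - 1302\right) \left(-145\right) + 1356 = \frac{1}{2} \left(- \frac{1}{21}\right) \left(\left(-1\right) \left(-22\right) 1767 - 1302\right) \left(-145\right) + 1356 = \frac{1}{2} \left(- \frac{1}{21}\right) \left(38874 - 1302\right) \left(-145\right) + 1356 = \frac{1}{2} \left(- \frac{1}{21}\right) 37572 \left(-145\right) + 1356 = \left(- \frac{6262}{7}\right) \left(-145\right) + 1356 = \frac{907990}{7} + 1356 = \frac{917482}{7} \approx 1.3107 \cdot 10^{5}$)
$- l = \left(-1\right) \frac{917482}{7} = - \frac{917482}{7}$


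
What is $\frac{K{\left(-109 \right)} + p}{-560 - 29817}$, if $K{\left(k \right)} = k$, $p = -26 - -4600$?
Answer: $- \frac{4465}{30377} \approx -0.14699$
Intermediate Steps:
$p = 4574$ ($p = -26 + 4600 = 4574$)
$\frac{K{\left(-109 \right)} + p}{-560 - 29817} = \frac{-109 + 4574}{-560 - 29817} = \frac{4465}{-30377} = 4465 \left(- \frac{1}{30377}\right) = - \frac{4465}{30377}$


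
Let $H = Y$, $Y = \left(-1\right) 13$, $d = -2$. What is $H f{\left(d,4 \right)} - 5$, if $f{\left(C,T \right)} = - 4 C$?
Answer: $-109$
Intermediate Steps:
$Y = -13$
$H = -13$
$H f{\left(d,4 \right)} - 5 = - 13 \left(\left(-4\right) \left(-2\right)\right) - 5 = \left(-13\right) 8 - 5 = -104 - 5 = -109$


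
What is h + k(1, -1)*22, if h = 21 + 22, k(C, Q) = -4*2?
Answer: -133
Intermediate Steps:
k(C, Q) = -8
h = 43
h + k(1, -1)*22 = 43 - 8*22 = 43 - 176 = -133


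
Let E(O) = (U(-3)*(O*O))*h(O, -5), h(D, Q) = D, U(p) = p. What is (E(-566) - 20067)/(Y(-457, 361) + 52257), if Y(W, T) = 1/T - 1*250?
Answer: 65454645327/6258176 ≈ 10459.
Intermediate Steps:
E(O) = -3*O³ (E(O) = (-3*O*O)*O = (-3*O²)*O = -3*O³)
Y(W, T) = -250 + 1/T (Y(W, T) = 1/T - 250 = -250 + 1/T)
(E(-566) - 20067)/(Y(-457, 361) + 52257) = (-3*(-566)³ - 20067)/((-250 + 1/361) + 52257) = (-3*(-181321496) - 20067)/((-250 + 1/361) + 52257) = (543964488 - 20067)/(-90249/361 + 52257) = 543944421/(18774528/361) = 543944421*(361/18774528) = 65454645327/6258176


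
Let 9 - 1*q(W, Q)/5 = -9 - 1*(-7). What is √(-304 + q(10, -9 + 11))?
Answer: I*√249 ≈ 15.78*I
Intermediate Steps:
q(W, Q) = 55 (q(W, Q) = 45 - 5*(-9 - 1*(-7)) = 45 - 5*(-9 + 7) = 45 - 5*(-2) = 45 + 10 = 55)
√(-304 + q(10, -9 + 11)) = √(-304 + 55) = √(-249) = I*√249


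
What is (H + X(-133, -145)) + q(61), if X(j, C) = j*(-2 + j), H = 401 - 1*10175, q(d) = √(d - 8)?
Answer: 8181 + √53 ≈ 8188.3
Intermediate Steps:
q(d) = √(-8 + d)
H = -9774 (H = 401 - 10175 = -9774)
(H + X(-133, -145)) + q(61) = (-9774 - 133*(-2 - 133)) + √(-8 + 61) = (-9774 - 133*(-135)) + √53 = (-9774 + 17955) + √53 = 8181 + √53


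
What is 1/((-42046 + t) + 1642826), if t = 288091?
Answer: 1/1888871 ≈ 5.2942e-7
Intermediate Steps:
1/((-42046 + t) + 1642826) = 1/((-42046 + 288091) + 1642826) = 1/(246045 + 1642826) = 1/1888871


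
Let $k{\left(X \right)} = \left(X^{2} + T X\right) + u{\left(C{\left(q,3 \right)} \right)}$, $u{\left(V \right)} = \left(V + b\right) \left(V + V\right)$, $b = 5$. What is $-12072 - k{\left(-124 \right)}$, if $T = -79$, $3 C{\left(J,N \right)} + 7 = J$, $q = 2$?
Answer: $- \frac{335096}{9} \approx -37233.0$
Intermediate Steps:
$C{\left(J,N \right)} = - \frac{7}{3} + \frac{J}{3}$
$u{\left(V \right)} = 2 V \left(5 + V\right)$ ($u{\left(V \right)} = \left(V + 5\right) \left(V + V\right) = \left(5 + V\right) 2 V = 2 V \left(5 + V\right)$)
$k{\left(X \right)} = - \frac{100}{9} + X^{2} - 79 X$ ($k{\left(X \right)} = \left(X^{2} - 79 X\right) + 2 \left(- \frac{7}{3} + \frac{1}{3} \cdot 2\right) \left(5 + \left(- \frac{7}{3} + \frac{1}{3} \cdot 2\right)\right) = \left(X^{2} - 79 X\right) + 2 \left(- \frac{7}{3} + \frac{2}{3}\right) \left(5 + \left(- \frac{7}{3} + \frac{2}{3}\right)\right) = \left(X^{2} - 79 X\right) + 2 \left(- \frac{5}{3}\right) \left(5 - \frac{5}{3}\right) = \left(X^{2} - 79 X\right) + 2 \left(- \frac{5}{3}\right) \frac{10}{3} = \left(X^{2} - 79 X\right) - \frac{100}{9} = - \frac{100}{9} + X^{2} - 79 X$)
$-12072 - k{\left(-124 \right)} = -12072 - \left(- \frac{100}{9} + \left(-124\right)^{2} - -9796\right) = -12072 - \left(- \frac{100}{9} + 15376 + 9796\right) = -12072 - \frac{226448}{9} = - \frac{335096}{9}$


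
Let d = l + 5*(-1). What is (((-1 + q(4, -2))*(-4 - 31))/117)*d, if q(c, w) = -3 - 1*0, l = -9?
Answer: -1960/117 ≈ -16.752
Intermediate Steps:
q(c, w) = -3 (q(c, w) = -3 + 0 = -3)
d = -14 (d = -9 + 5*(-1) = -9 - 5 = -14)
(((-1 + q(4, -2))*(-4 - 31))/117)*d = (((-1 - 3)*(-4 - 31))/117)*(-14) = (-4*(-35)*(1/117))*(-14) = (140*(1/117))*(-14) = (140/117)*(-14) = -1960/117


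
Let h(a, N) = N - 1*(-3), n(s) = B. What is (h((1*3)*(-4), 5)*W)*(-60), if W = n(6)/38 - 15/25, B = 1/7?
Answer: 38064/133 ≈ 286.20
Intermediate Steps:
B = 1/7 ≈ 0.14286
n(s) = 1/7
h(a, N) = 3 + N (h(a, N) = N + 3 = 3 + N)
W = -793/1330 (W = (1/7)/38 - 15/25 = (1/7)*(1/38) - 15*1/25 = 1/266 - 3/5 = -793/1330 ≈ -0.59624)
(h((1*3)*(-4), 5)*W)*(-60) = ((3 + 5)*(-793/1330))*(-60) = (8*(-793/1330))*(-60) = -3172/665*(-60) = 38064/133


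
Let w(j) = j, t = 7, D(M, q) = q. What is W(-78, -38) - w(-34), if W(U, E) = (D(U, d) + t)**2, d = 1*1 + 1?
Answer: 115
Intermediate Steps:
d = 2 (d = 1 + 1 = 2)
W(U, E) = 81 (W(U, E) = (2 + 7)**2 = 9**2 = 81)
W(-78, -38) - w(-34) = 81 - 1*(-34) = 81 + 34 = 115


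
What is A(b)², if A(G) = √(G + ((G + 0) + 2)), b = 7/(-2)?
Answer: -5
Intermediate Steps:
b = -7/2 (b = 7*(-½) = -7/2 ≈ -3.5000)
A(G) = √(2 + 2*G) (A(G) = √(G + (G + 2)) = √(G + (2 + G)) = √(2 + 2*G))
A(b)² = (√(2 + 2*(-7/2)))² = (√(2 - 7))² = (√(-5))² = (I*√5)² = -5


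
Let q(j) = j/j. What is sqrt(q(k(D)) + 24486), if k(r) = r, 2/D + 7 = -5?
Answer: sqrt(24487) ≈ 156.48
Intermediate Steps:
D = -1/6 (D = 2/(-7 - 5) = 2/(-12) = 2*(-1/12) = -1/6 ≈ -0.16667)
q(j) = 1
sqrt(q(k(D)) + 24486) = sqrt(1 + 24486) = sqrt(24487)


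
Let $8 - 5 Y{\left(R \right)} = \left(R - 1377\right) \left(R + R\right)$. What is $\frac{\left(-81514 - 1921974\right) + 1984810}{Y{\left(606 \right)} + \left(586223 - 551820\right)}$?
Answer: $- \frac{6226}{73765} \approx -0.084403$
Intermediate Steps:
$Y{\left(R \right)} = \frac{8}{5} - \frac{2 R \left(-1377 + R\right)}{5}$ ($Y{\left(R \right)} = \frac{8}{5} - \frac{\left(R - 1377\right) \left(R + R\right)}{5} = \frac{8}{5} - \frac{\left(-1377 + R\right) 2 R}{5} = \frac{8}{5} - \frac{2 R \left(-1377 + R\right)}{5}$)
$\frac{\left(-81514 - 1921974\right) + 1984810}{Y{\left(606 \right)} + \left(586223 - 551820\right)} = \frac{\left(-81514 - 1921974\right) + 1984810}{\left(\frac{8}{5} - \frac{2 \cdot 606^{2}}{5} + \frac{2754}{5} \cdot 606\right) + \left(586223 - 551820\right)} = \frac{\left(-81514 - 1921974\right) + 1984810}{\left(\frac{8}{5} - \frac{734472}{5} + \frac{1668924}{5}\right) + 34403} = \frac{-2003488 + 1984810}{\left(\frac{8}{5} - \frac{734472}{5} + \frac{1668924}{5}\right) + 34403} = - \frac{18678}{186892 + 34403} = - \frac{18678}{221295} = \left(-18678\right) \frac{1}{221295} = - \frac{6226}{73765}$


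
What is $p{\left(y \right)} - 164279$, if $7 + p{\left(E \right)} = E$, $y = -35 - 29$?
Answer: $-164350$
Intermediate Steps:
$y = -64$ ($y = -35 - 29 = -64$)
$p{\left(E \right)} = -7 + E$
$p{\left(y \right)} - 164279 = \left(-7 - 64\right) - 164279 = -71 - 164279 = -164350$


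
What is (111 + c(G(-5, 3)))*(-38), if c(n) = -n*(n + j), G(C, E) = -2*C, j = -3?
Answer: -1558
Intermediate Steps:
c(n) = -n*(-3 + n) (c(n) = -n*(n - 3) = -n*(-3 + n))
(111 + c(G(-5, 3)))*(-38) = (111 + (-2*(-5))*(3 - (-2)*(-5)))*(-38) = (111 + 10*(3 - 1*10))*(-38) = (111 + 10*(3 - 10))*(-38) = (111 + 10*(-7))*(-38) = (111 - 70)*(-38) = 41*(-38) = -1558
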